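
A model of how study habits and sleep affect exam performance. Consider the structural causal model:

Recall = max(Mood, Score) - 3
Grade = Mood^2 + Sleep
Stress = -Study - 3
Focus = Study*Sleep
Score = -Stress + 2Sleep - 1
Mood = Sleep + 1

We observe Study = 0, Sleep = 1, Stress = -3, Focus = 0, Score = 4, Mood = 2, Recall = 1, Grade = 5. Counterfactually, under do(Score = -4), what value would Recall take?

Under do(Score=-4), the mechanism Score = -Stress + 2Sleep - 1 is discarded; Score is fixed at -4.
Mood = Sleep + 1  [with Sleep=1]  = 2
Recall = max(Mood, Score) - 3  [with Mood=2, Score=-4]  = -1

-1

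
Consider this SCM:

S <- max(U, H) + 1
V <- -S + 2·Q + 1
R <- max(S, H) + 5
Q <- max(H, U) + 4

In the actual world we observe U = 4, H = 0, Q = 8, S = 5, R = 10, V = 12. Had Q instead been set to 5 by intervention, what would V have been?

6

The intervention breaks the incoming arrows to Q: Q <- max(H, U) + 4 no longer applies, and Q = 5.
S = max(U, H) + 1  [with U=4, H=0]  = 5
V = -S + 2·Q + 1  [with S=5, Q=5]  = 6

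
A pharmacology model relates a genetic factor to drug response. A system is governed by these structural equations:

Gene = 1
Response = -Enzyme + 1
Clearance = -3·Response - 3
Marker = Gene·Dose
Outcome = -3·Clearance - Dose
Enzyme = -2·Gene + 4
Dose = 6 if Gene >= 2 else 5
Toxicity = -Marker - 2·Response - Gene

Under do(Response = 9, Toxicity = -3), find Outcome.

Setting Response = 9, Toxicity = -3 by intervention discards those variables' equations.
Dose = 6 if Gene >= 2 else 5  [with Gene=1]  = 5
Clearance = -3·Response - 3  [with Response=9]  = -30
Outcome = -3·Clearance - Dose  [with Clearance=-30, Dose=5]  = 85

85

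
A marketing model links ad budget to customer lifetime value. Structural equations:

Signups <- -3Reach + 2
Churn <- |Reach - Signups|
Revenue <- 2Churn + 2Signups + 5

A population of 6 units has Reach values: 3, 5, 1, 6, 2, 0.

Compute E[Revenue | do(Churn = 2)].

The intervention sets Churn=2 in all 6 units regardless of Reach. Recomputing Revenue per unit gives -5, -17, 7, -23, 1, 13; average -4.

-4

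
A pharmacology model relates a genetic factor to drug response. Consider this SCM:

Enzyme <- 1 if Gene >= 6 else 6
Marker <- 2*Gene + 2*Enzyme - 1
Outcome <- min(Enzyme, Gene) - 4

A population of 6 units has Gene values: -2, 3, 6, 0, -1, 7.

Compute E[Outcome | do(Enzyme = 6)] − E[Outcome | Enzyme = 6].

The intervention sets Enzyme=6 in all 6 units regardless of Gene. Recomputing Outcome per unit gives -6, -1, 2, -4, -5, 2; average -2.
Observing Enzyme=6 restricts to units where Enzyme's equation naturally yields 6: Gene ∈ {-2, 3, 0, -1}. In that subpopulation Outcome = -6, -1, -4, -5, mean -4.
Difference = -2 − (-4) = 2.

2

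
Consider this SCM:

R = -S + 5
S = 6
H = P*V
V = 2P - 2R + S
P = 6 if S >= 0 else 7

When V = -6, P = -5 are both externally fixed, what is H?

The joint intervention fixes V = -6, P = -5, removing each variable's own equation.
H = P*V  [with P=-5, V=-6]  = 30

30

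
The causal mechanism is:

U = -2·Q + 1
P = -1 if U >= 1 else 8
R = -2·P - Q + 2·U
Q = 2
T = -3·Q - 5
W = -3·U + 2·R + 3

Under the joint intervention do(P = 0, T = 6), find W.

-4

The joint intervention fixes P = 0, T = 6, removing each variable's own equation.
U = -2·Q + 1  [with Q=2]  = -3
R = -2·P - Q + 2·U  [with P=0, Q=2, U=-3]  = -8
W = -3·U + 2·R + 3  [with U=-3, R=-8]  = -4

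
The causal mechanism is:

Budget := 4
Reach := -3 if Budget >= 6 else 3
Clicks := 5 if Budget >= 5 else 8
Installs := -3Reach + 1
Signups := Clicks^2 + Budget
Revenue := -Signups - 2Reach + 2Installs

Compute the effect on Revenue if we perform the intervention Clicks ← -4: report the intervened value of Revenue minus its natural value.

The intervention breaks the incoming arrows to Clicks: Clicks := 5 if Budget >= 5 else 8 no longer applies, and Clicks = -4.
Reach = -3 if Budget >= 6 else 3  [with Budget=4]  = 3
Installs = -3Reach + 1  [with Reach=3]  = -8
Signups = Clicks^2 + Budget  [with Clicks=-4, Budget=4]  = 20
Revenue = -Signups - 2Reach + 2Installs  [with Signups=20, Reach=3, Installs=-8]  = -42
Without intervention: Reach = -3 if Budget >= 6 else 3  [with Budget=4]  = 3; Clicks = 5 if Budget >= 5 else 8  [with Budget=4]  = 8; Installs = -3Reach + 1  [with Reach=3]  = -8; Signups = Clicks^2 + Budget  [with Clicks=8, Budget=4]  = 68; Revenue = -Signups - 2Reach + 2Installs  [with Signups=68, Reach=3, Installs=-8]  = -90.
Change = -42 − (-90) = 48.

48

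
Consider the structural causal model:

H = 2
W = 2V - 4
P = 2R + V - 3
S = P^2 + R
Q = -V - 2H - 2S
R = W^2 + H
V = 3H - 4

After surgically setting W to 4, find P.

do(W=4) replaces the equation W = 2V - 4 with the constant W = 4.
V = 3H - 4  [with H=2]  = 2
R = W^2 + H  [with W=4, H=2]  = 18
P = 2R + V - 3  [with R=18, V=2]  = 35

35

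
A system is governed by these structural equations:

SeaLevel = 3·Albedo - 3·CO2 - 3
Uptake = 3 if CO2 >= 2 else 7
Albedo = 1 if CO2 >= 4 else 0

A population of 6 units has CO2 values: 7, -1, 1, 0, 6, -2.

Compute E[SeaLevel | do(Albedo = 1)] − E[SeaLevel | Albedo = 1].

do(Albedo=1) breaks Albedo's dependence on CO2. With Albedo=1 fixed, SeaLevel across the units is -21, 3, -3, 0, -18, 6, mean -5.5.
Observing Albedo=1 restricts to units where Albedo's equation naturally yields 1: CO2 ∈ {7, 6}. In that subpopulation SeaLevel = -21, -18, mean -19.5.
Difference = -5.5 − (-19.5) = 14.

14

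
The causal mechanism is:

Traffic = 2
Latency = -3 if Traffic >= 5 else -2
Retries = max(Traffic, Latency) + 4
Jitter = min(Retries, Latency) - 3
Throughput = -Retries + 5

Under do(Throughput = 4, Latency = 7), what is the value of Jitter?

Setting Throughput = 4, Latency = 7 by intervention discards those variables' equations.
Retries = max(Traffic, Latency) + 4  [with Traffic=2, Latency=7]  = 11
Jitter = min(Retries, Latency) - 3  [with Retries=11, Latency=7]  = 4

4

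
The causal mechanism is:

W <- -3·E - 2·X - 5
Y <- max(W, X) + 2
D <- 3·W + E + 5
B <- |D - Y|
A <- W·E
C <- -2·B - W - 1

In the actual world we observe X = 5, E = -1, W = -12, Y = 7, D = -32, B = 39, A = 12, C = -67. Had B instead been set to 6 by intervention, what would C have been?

-1

Intervening sets B = 6 and removes its equation (B <- |D - Y|).
W = -3·E - 2·X - 5  [with E=-1, X=5]  = -12
C = -2·B - W - 1  [with B=6, W=-12]  = -1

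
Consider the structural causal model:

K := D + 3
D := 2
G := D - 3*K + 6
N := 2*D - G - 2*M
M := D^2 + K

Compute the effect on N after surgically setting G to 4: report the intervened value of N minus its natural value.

-11

do(G=4) replaces the equation G := D - 3*K + 6 with the constant G = 4.
K = D + 3  [with D=2]  = 5
M = D^2 + K  [with D=2, K=5]  = 9
N = 2*D - G - 2*M  [with D=2, G=4, M=9]  = -18
Without intervention: K = D + 3  [with D=2]  = 5; G = D - 3*K + 6  [with D=2, K=5]  = -7; M = D^2 + K  [with D=2, K=5]  = 9; N = 2*D - G - 2*M  [with D=2, G=-7, M=9]  = -7.
Change = -18 − (-7) = -11.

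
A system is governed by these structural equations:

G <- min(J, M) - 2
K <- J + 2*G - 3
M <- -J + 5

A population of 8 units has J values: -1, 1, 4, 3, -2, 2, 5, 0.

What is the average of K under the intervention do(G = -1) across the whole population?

Under do(G=-1), G's equation is replaced by G=-1 for every unit. Per-unit K: -6, -4, -1, -2, -7, -3, 0, -5. Mean = -3.5.

-3.5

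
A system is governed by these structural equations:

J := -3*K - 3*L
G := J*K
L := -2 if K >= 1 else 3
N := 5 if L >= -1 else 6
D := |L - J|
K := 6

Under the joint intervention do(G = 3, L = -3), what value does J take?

-9

The joint intervention fixes G = 3, L = -3, removing each variable's own equation.
J = -3*K - 3*L  [with K=6, L=-3]  = -9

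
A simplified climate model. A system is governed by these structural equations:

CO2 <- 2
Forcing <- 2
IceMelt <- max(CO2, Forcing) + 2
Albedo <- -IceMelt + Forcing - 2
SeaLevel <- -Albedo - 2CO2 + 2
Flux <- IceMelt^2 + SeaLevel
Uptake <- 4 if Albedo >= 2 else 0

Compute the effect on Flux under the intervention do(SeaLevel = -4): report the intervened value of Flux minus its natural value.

-6

The intervention breaks the incoming arrows to SeaLevel: SeaLevel <- -Albedo - 2CO2 + 2 no longer applies, and SeaLevel = -4.
IceMelt = max(CO2, Forcing) + 2  [with CO2=2, Forcing=2]  = 4
Flux = IceMelt^2 + SeaLevel  [with IceMelt=4, SeaLevel=-4]  = 12
Without intervention: IceMelt = max(CO2, Forcing) + 2  [with CO2=2, Forcing=2]  = 4; Albedo = -IceMelt + Forcing - 2  [with IceMelt=4, Forcing=2]  = -4; SeaLevel = -Albedo - 2CO2 + 2  [with Albedo=-4, CO2=2]  = 2; Flux = IceMelt^2 + SeaLevel  [with IceMelt=4, SeaLevel=2]  = 18.
Change = 12 − 18 = -6.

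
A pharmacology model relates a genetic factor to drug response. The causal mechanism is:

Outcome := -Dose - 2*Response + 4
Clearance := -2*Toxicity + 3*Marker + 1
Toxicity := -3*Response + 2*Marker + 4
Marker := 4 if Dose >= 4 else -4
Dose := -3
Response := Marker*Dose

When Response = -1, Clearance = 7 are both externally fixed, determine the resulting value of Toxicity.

-1

The joint intervention fixes Response = -1, Clearance = 7, removing each variable's own equation.
Marker = 4 if Dose >= 4 else -4  [with Dose=-3]  = -4
Toxicity = -3*Response + 2*Marker + 4  [with Response=-1, Marker=-4]  = -1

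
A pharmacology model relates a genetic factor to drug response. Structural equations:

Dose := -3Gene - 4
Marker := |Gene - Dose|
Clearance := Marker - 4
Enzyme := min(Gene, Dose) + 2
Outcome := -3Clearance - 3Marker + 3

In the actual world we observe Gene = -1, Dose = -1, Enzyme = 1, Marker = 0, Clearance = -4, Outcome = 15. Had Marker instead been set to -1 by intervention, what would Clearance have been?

-5

Intervening sets Marker = -1 and removes its equation (Marker := |Gene - Dose|).
Clearance = Marker - 4  [with Marker=-1]  = -5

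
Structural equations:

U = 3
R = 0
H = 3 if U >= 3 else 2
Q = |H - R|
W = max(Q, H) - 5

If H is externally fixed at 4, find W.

-1

do(H=4) replaces the equation H = 3 if U >= 3 else 2 with the constant H = 4.
Q = |H - R|  [with H=4, R=0]  = 4
W = max(Q, H) - 5  [with Q=4, H=4]  = -1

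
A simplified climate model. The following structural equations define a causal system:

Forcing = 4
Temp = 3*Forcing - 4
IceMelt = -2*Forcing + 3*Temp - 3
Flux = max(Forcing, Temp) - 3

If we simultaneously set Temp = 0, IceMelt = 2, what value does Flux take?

Setting Temp = 0, IceMelt = 2 by intervention discards those variables' equations.
Flux = max(Forcing, Temp) - 3  [with Forcing=4, Temp=0]  = 1

1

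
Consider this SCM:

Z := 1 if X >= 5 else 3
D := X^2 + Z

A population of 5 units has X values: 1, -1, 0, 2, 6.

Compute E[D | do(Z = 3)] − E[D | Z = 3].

6.9

Every unit gets Z=3 under the intervention. D values become 4, 4, 3, 7, 39; E[D|do(Z=3)] = 11.4.
Observing Z=3 restricts to units where Z's equation naturally yields 3: X ∈ {1, -1, 0, 2}. In that subpopulation D = 4, 4, 3, 7, mean 4.5.
Difference = 11.4 − 4.5 = 6.9.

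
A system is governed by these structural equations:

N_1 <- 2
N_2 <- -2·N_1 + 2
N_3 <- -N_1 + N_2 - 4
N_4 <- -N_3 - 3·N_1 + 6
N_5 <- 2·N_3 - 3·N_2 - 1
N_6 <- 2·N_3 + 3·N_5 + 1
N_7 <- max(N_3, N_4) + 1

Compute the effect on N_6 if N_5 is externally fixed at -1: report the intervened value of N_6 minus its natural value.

The intervention breaks the incoming arrows to N_5: N_5 <- 2·N_3 - 3·N_2 - 1 no longer applies, and N_5 = -1.
N_2 = -2·N_1 + 2  [with N_1=2]  = -2
N_3 = -N_1 + N_2 - 4  [with N_1=2, N_2=-2]  = -8
N_6 = 2·N_3 + 3·N_5 + 1  [with N_3=-8, N_5=-1]  = -18
Without intervention: N_2 = -2·N_1 + 2  [with N_1=2]  = -2; N_3 = -N_1 + N_2 - 4  [with N_1=2, N_2=-2]  = -8; N_5 = 2·N_3 - 3·N_2 - 1  [with N_3=-8, N_2=-2]  = -11; N_6 = 2·N_3 + 3·N_5 + 1  [with N_3=-8, N_5=-11]  = -48.
Change = -18 − (-48) = 30.

30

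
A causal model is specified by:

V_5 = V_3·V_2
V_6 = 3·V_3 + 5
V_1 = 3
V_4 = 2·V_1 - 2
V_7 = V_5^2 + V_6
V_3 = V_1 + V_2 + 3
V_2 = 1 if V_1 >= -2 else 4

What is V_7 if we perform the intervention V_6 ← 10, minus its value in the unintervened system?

Intervening sets V_6 = 10 and removes its equation (V_6 = 3·V_3 + 5).
V_2 = 1 if V_1 >= -2 else 4  [with V_1=3]  = 1
V_3 = V_1 + V_2 + 3  [with V_1=3, V_2=1]  = 7
V_5 = V_3·V_2  [with V_3=7, V_2=1]  = 7
V_7 = V_5^2 + V_6  [with V_5=7, V_6=10]  = 59
Without intervention: V_2 = 1 if V_1 >= -2 else 4  [with V_1=3]  = 1; V_3 = V_1 + V_2 + 3  [with V_1=3, V_2=1]  = 7; V_5 = V_3·V_2  [with V_3=7, V_2=1]  = 7; V_6 = 3·V_3 + 5  [with V_3=7]  = 26; V_7 = V_5^2 + V_6  [with V_5=7, V_6=26]  = 75.
Change = 59 − 75 = -16.

-16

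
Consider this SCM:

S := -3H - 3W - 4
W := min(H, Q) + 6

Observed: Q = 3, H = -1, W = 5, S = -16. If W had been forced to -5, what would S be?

The intervention breaks the incoming arrows to W: W := min(H, Q) + 6 no longer applies, and W = -5.
S = -3H - 3W - 4  [with H=-1, W=-5]  = 14

14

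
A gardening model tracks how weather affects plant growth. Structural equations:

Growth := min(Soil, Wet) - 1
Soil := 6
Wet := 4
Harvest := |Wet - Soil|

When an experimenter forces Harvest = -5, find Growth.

3

Under do(Harvest=-5), the mechanism Harvest := |Wet - Soil| is discarded; Harvest is fixed at -5.
Since Growth is not a descendant of the intervened variable, it is unaffected.
Growth = min(Soil, Wet) - 1  [with Soil=6, Wet=4]  = 3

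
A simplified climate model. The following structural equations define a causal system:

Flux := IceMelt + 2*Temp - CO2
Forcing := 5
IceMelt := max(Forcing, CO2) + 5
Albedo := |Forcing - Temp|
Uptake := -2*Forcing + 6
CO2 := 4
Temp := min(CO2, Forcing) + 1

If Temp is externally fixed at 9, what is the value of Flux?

The intervention breaks the incoming arrows to Temp: Temp := min(CO2, Forcing) + 1 no longer applies, and Temp = 9.
IceMelt = max(Forcing, CO2) + 5  [with Forcing=5, CO2=4]  = 10
Flux = IceMelt + 2*Temp - CO2  [with IceMelt=10, Temp=9, CO2=4]  = 24

24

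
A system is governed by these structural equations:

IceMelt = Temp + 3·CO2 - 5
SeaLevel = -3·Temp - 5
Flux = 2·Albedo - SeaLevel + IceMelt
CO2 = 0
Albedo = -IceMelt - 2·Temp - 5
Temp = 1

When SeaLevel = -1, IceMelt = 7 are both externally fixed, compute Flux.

-20

The joint intervention fixes SeaLevel = -1, IceMelt = 7, removing each variable's own equation.
Albedo = -IceMelt - 2·Temp - 5  [with IceMelt=7, Temp=1]  = -14
Flux = 2·Albedo - SeaLevel + IceMelt  [with Albedo=-14, SeaLevel=-1, IceMelt=7]  = -20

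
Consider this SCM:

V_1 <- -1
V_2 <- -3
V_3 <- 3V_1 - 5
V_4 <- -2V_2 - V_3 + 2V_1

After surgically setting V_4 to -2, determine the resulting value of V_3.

-8

Under do(V_4=-2), the mechanism V_4 <- -2V_2 - V_3 + 2V_1 is discarded; V_4 is fixed at -2.
Since V_3 is not a descendant of the intervened variable, it is unaffected.
V_3 = 3V_1 - 5  [with V_1=-1]  = -8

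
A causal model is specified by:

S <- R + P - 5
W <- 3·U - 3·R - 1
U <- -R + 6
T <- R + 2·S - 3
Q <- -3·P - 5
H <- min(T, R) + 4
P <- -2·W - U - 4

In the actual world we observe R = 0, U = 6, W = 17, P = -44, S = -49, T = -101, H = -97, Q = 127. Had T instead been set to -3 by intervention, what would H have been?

Intervening sets T = -3 and removes its equation (T <- R + 2·S - 3).
H = min(T, R) + 4  [with T=-3, R=0]  = 1

1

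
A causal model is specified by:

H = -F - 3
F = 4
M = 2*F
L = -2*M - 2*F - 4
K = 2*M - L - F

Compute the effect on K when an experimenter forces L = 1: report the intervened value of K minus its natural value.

The intervention breaks the incoming arrows to L: L = -2*M - 2*F - 4 no longer applies, and L = 1.
M = 2*F  [with F=4]  = 8
K = 2*M - L - F  [with M=8, L=1, F=4]  = 11
Without intervention: M = 2*F  [with F=4]  = 8; L = -2*M - 2*F - 4  [with M=8, F=4]  = -28; K = 2*M - L - F  [with M=8, L=-28, F=4]  = 40.
Change = 11 − 40 = -29.

-29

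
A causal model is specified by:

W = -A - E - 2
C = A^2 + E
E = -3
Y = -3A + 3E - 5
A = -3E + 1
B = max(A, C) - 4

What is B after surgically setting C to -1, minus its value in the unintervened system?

do(C=-1) replaces the equation C = A^2 + E with the constant C = -1.
A = -3E + 1  [with E=-3]  = 10
B = max(A, C) - 4  [with A=10, C=-1]  = 6
Without intervention: A = -3E + 1  [with E=-3]  = 10; C = A^2 + E  [with A=10, E=-3]  = 97; B = max(A, C) - 4  [with A=10, C=97]  = 93.
Change = 6 − 93 = -87.

-87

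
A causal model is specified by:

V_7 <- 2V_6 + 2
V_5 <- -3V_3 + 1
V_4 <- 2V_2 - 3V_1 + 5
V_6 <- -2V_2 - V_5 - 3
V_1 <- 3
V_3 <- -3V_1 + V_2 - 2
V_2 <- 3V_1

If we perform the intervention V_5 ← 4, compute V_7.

-48

Under do(V_5=4), the mechanism V_5 <- -3V_3 + 1 is discarded; V_5 is fixed at 4.
V_2 = 3V_1  [with V_1=3]  = 9
V_6 = -2V_2 - V_5 - 3  [with V_2=9, V_5=4]  = -25
V_7 = 2V_6 + 2  [with V_6=-25]  = -48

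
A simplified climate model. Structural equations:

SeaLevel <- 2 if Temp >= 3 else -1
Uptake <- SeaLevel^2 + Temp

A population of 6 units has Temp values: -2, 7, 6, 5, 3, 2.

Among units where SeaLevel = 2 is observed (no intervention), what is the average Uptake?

9.25

Conditioning on SeaLevel=2 selects the 4 unit(s) with Temp ∈ {7, 6, 5, 3}. Their Uptake values: 11, 10, 9, 7. Mean = 9.25.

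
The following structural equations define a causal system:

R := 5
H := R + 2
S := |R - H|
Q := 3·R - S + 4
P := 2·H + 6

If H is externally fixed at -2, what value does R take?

5

Under do(H=-2), the mechanism H := R + 2 is discarded; H is fixed at -2.
R is not downstream of the intervention, so its value is determined by the original equations.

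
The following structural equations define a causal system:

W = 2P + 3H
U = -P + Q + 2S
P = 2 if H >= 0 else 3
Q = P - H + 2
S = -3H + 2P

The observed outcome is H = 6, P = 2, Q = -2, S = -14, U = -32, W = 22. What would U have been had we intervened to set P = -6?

-64

do(P=-6) replaces the equation P = 2 if H >= 0 else 3 with the constant P = -6.
Q = P - H + 2  [with P=-6, H=6]  = -10
S = -3H + 2P  [with H=6, P=-6]  = -30
U = -P + Q + 2S  [with P=-6, Q=-10, S=-30]  = -64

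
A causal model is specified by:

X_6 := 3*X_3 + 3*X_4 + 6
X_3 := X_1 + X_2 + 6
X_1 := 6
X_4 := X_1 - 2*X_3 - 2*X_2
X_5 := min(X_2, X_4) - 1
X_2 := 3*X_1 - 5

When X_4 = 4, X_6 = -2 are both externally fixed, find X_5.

3

Setting X_4 = 4, X_6 = -2 by intervention discards those variables' equations.
X_2 = 3*X_1 - 5  [with X_1=6]  = 13
X_5 = min(X_2, X_4) - 1  [with X_2=13, X_4=4]  = 3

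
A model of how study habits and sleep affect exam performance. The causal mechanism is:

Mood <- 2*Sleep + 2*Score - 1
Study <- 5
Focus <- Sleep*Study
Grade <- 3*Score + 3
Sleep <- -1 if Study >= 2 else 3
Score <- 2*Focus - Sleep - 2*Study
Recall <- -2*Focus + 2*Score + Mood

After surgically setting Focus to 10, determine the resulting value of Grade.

The intervention breaks the incoming arrows to Focus: Focus <- Sleep*Study no longer applies, and Focus = 10.
Sleep = -1 if Study >= 2 else 3  [with Study=5]  = -1
Score = 2*Focus - Sleep - 2*Study  [with Focus=10, Sleep=-1, Study=5]  = 11
Grade = 3*Score + 3  [with Score=11]  = 36

36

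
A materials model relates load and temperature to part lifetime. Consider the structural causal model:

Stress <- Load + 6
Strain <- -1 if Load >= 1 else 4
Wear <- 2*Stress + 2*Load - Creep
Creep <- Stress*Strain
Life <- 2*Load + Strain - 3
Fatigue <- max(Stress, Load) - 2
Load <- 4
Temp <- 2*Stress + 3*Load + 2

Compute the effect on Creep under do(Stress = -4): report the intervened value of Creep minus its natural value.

14

do(Stress=-4) replaces the equation Stress <- Load + 6 with the constant Stress = -4.
Strain = -1 if Load >= 1 else 4  [with Load=4]  = -1
Creep = Stress*Strain  [with Stress=-4, Strain=-1]  = 4
Without intervention: Stress = Load + 6  [with Load=4]  = 10; Strain = -1 if Load >= 1 else 4  [with Load=4]  = -1; Creep = Stress*Strain  [with Stress=10, Strain=-1]  = -10.
Change = 4 − (-10) = 14.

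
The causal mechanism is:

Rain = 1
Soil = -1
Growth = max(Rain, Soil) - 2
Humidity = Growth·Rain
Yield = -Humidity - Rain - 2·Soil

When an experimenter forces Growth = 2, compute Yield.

-1

do(Growth=2) replaces the equation Growth = max(Rain, Soil) - 2 with the constant Growth = 2.
Humidity = Growth·Rain  [with Growth=2, Rain=1]  = 2
Yield = -Humidity - Rain - 2·Soil  [with Humidity=2, Rain=1, Soil=-1]  = -1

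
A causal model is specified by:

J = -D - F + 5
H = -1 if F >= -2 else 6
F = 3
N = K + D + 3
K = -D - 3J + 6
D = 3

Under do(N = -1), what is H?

-1

The intervention breaks the incoming arrows to N: N = K + D + 3 no longer applies, and N = -1.
Since H is not a descendant of the intervened variable, it is unaffected.
H = -1 if F >= -2 else 6  [with F=3]  = -1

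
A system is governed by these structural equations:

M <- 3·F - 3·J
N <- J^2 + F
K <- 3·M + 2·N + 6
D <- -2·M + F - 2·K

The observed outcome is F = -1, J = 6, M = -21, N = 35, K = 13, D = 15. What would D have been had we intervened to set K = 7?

27

The intervention breaks the incoming arrows to K: K <- 3·M + 2·N + 6 no longer applies, and K = 7.
M = 3·F - 3·J  [with F=-1, J=6]  = -21
D = -2·M + F - 2·K  [with M=-21, F=-1, K=7]  = 27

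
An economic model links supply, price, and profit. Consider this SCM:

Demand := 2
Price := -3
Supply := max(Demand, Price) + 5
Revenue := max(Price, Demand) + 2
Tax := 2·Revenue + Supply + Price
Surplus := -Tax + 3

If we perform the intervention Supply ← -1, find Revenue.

The intervention breaks the incoming arrows to Supply: Supply := max(Demand, Price) + 5 no longer applies, and Supply = -1.
Revenue is not downstream of the intervention, so its value is determined by the original equations.
Revenue = max(Price, Demand) + 2  [with Price=-3, Demand=2]  = 4

4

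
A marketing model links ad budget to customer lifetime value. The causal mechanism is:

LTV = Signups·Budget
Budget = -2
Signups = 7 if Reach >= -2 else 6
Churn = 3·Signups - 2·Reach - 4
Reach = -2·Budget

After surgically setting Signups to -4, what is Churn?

The intervention breaks the incoming arrows to Signups: Signups = 7 if Reach >= -2 else 6 no longer applies, and Signups = -4.
Reach = -2·Budget  [with Budget=-2]  = 4
Churn = 3·Signups - 2·Reach - 4  [with Signups=-4, Reach=4]  = -24

-24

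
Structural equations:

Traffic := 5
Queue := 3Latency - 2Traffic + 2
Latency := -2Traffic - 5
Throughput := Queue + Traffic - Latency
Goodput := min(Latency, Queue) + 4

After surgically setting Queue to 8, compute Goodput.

do(Queue=8) replaces the equation Queue := 3Latency - 2Traffic + 2 with the constant Queue = 8.
Latency = -2Traffic - 5  [with Traffic=5]  = -15
Goodput = min(Latency, Queue) + 4  [with Latency=-15, Queue=8]  = -11

-11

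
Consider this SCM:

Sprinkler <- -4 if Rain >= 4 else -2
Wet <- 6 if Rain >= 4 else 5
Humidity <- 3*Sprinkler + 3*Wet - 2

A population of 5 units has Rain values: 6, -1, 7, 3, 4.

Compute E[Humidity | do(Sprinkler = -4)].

2.8

Under do(Sprinkler=-4), Sprinkler's equation is replaced by Sprinkler=-4 for every unit. Per-unit Humidity: 4, 1, 4, 1, 4. Mean = 2.8.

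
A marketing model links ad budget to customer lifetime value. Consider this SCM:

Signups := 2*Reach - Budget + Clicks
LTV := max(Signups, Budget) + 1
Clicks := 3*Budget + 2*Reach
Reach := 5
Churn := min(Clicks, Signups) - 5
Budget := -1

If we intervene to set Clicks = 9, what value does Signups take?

20

The intervention breaks the incoming arrows to Clicks: Clicks := 3*Budget + 2*Reach no longer applies, and Clicks = 9.
Signups = 2*Reach - Budget + Clicks  [with Reach=5, Budget=-1, Clicks=9]  = 20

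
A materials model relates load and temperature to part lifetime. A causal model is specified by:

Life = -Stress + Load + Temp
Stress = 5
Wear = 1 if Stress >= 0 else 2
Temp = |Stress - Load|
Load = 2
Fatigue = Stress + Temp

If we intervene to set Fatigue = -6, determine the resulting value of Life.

The intervention breaks the incoming arrows to Fatigue: Fatigue = Stress + Temp no longer applies, and Fatigue = -6.
Since Life is not a descendant of the intervened variable, it is unaffected.
Temp = |Stress - Load|  [with Stress=5, Load=2]  = 3
Life = -Stress + Load + Temp  [with Stress=5, Load=2, Temp=3]  = 0

0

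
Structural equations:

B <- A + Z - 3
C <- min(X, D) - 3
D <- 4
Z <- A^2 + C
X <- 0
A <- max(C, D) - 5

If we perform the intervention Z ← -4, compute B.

The intervention breaks the incoming arrows to Z: Z <- A^2 + C no longer applies, and Z = -4.
C = min(X, D) - 3  [with X=0, D=4]  = -3
A = max(C, D) - 5  [with C=-3, D=4]  = -1
B = A + Z - 3  [with A=-1, Z=-4]  = -8

-8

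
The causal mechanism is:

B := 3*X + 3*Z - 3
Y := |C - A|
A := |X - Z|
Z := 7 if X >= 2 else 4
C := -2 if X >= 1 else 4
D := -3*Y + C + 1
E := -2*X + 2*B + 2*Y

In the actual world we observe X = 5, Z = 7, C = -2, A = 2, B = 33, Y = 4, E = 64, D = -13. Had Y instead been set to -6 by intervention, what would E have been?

Intervening sets Y = -6 and removes its equation (Y := |C - A|).
Z = 7 if X >= 2 else 4  [with X=5]  = 7
B = 3*X + 3*Z - 3  [with X=5, Z=7]  = 33
E = -2*X + 2*B + 2*Y  [with X=5, B=33, Y=-6]  = 44

44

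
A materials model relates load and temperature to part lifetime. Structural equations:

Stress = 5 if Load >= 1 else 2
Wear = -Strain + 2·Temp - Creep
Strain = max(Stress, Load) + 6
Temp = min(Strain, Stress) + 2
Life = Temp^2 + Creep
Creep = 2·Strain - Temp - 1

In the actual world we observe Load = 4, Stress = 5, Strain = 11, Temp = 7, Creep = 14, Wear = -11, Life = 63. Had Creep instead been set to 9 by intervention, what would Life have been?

Under do(Creep=9), the mechanism Creep = 2·Strain - Temp - 1 is discarded; Creep is fixed at 9.
Stress = 5 if Load >= 1 else 2  [with Load=4]  = 5
Strain = max(Stress, Load) + 6  [with Stress=5, Load=4]  = 11
Temp = min(Strain, Stress) + 2  [with Strain=11, Stress=5]  = 7
Life = Temp^2 + Creep  [with Temp=7, Creep=9]  = 58

58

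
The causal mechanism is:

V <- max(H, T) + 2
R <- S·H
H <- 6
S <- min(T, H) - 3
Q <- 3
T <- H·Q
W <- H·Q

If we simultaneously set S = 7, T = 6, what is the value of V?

Under do(S = 7, T = 6), each intervened variable's structural equation is replaced by its fixed value.
V = max(H, T) + 2  [with H=6, T=6]  = 8

8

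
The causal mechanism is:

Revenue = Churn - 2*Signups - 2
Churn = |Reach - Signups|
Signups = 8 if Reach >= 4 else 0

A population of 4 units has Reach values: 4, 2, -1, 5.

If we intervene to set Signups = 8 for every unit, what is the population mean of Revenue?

do(Signups=8) breaks Signups's dependence on Reach. With Signups=8 fixed, Revenue across the units is -14, -12, -9, -15, mean -12.5.

-12.5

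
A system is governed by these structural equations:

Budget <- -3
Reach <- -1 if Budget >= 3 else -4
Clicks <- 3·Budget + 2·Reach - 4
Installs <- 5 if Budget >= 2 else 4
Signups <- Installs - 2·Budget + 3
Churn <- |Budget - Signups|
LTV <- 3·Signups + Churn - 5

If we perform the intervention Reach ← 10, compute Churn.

Under do(Reach=10), the mechanism Reach <- -1 if Budget >= 3 else -4 is discarded; Reach is fixed at 10.
No directed path runs from Reach to Churn, so Churn keeps its natural value.
Installs = 5 if Budget >= 2 else 4  [with Budget=-3]  = 4
Signups = Installs - 2·Budget + 3  [with Installs=4, Budget=-3]  = 13
Churn = |Budget - Signups|  [with Budget=-3, Signups=13]  = 16

16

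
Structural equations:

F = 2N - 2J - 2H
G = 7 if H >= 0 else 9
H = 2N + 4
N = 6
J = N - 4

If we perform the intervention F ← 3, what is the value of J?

2

The intervention breaks the incoming arrows to F: F = 2N - 2J - 2H no longer applies, and F = 3.
Since J is not a descendant of the intervened variable, it is unaffected.
J = N - 4  [with N=6]  = 2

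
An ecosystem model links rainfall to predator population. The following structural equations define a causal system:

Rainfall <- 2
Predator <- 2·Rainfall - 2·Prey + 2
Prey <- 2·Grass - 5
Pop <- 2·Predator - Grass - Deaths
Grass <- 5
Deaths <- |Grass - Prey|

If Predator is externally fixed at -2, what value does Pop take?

-9

Under do(Predator=-2), the mechanism Predator <- 2·Rainfall - 2·Prey + 2 is discarded; Predator is fixed at -2.
Prey = 2·Grass - 5  [with Grass=5]  = 5
Deaths = |Grass - Prey|  [with Grass=5, Prey=5]  = 0
Pop = 2·Predator - Grass - Deaths  [with Predator=-2, Grass=5, Deaths=0]  = -9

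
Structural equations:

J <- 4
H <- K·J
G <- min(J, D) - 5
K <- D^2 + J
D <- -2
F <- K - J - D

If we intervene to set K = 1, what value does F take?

-1

do(K=1) replaces the equation K <- D^2 + J with the constant K = 1.
F = K - J - D  [with K=1, J=4, D=-2]  = -1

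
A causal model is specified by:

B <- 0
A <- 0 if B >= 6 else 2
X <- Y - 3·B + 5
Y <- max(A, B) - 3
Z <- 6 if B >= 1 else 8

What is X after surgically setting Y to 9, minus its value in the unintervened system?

10

Intervening sets Y = 9 and removes its equation (Y <- max(A, B) - 3).
X = Y - 3·B + 5  [with Y=9, B=0]  = 14
Without intervention: A = 0 if B >= 6 else 2  [with B=0]  = 2; Y = max(A, B) - 3  [with A=2, B=0]  = -1; X = Y - 3·B + 5  [with Y=-1, B=0]  = 4.
Change = 14 − 4 = 10.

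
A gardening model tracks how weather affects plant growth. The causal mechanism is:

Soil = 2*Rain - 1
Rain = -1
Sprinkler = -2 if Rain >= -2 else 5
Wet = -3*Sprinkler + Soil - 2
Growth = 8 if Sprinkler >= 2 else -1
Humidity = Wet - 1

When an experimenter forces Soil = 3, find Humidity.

6

The intervention breaks the incoming arrows to Soil: Soil = 2*Rain - 1 no longer applies, and Soil = 3.
Sprinkler = -2 if Rain >= -2 else 5  [with Rain=-1]  = -2
Wet = -3*Sprinkler + Soil - 2  [with Sprinkler=-2, Soil=3]  = 7
Humidity = Wet - 1  [with Wet=7]  = 6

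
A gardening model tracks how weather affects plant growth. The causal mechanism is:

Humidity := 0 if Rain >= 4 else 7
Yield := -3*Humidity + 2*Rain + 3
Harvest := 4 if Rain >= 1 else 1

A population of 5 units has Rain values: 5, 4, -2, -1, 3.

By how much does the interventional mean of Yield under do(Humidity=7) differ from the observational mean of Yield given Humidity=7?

3.6

do(Humidity=7) breaks Humidity's dependence on Rain. With Humidity=7 fixed, Yield across the units is -8, -10, -22, -20, -12, mean -14.4.
Observing Humidity=7 restricts to units where Humidity's equation naturally yields 7: Rain ∈ {-2, -1, 3}. In that subpopulation Yield = -22, -20, -12, mean -18.
Difference = -14.4 − (-18) = 3.6.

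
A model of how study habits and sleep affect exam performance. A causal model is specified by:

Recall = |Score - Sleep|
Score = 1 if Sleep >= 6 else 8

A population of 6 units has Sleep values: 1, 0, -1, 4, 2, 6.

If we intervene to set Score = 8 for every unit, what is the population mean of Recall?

The intervention sets Score=8 in all 6 units regardless of Sleep. Recomputing Recall per unit gives 7, 8, 9, 4, 6, 2; average 6.

6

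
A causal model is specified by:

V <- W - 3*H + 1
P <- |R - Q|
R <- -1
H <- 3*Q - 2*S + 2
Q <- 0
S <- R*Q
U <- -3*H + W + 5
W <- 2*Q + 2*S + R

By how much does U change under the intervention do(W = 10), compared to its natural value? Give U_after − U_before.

11

The intervention breaks the incoming arrows to W: W <- 2*Q + 2*S + R no longer applies, and W = 10.
S = R*Q  [with R=-1, Q=0]  = 0
H = 3*Q - 2*S + 2  [with Q=0, S=0]  = 2
U = -3*H + W + 5  [with H=2, W=10]  = 9
Without intervention: S = R*Q  [with R=-1, Q=0]  = 0; W = 2*Q + 2*S + R  [with Q=0, S=0, R=-1]  = -1; H = 3*Q - 2*S + 2  [with Q=0, S=0]  = 2; U = -3*H + W + 5  [with H=2, W=-1]  = -2.
Change = 9 − (-2) = 11.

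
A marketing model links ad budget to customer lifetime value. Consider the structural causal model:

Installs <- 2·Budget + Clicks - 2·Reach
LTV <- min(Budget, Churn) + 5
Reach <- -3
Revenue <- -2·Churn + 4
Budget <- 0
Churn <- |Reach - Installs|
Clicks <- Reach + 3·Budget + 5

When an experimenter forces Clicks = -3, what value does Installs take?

The intervention breaks the incoming arrows to Clicks: Clicks <- Reach + 3·Budget + 5 no longer applies, and Clicks = -3.
Installs = 2·Budget + Clicks - 2·Reach  [with Budget=0, Clicks=-3, Reach=-3]  = 3

3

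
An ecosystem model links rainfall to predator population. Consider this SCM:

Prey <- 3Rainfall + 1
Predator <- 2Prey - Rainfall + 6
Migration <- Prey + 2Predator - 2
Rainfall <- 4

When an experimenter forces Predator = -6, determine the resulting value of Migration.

The intervention breaks the incoming arrows to Predator: Predator <- 2Prey - Rainfall + 6 no longer applies, and Predator = -6.
Prey = 3Rainfall + 1  [with Rainfall=4]  = 13
Migration = Prey + 2Predator - 2  [with Prey=13, Predator=-6]  = -1

-1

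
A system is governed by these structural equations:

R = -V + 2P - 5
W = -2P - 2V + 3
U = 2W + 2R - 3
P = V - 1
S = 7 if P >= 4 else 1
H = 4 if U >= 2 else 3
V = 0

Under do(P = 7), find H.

Under do(P=7), the mechanism P = V - 1 is discarded; P is fixed at 7.
W = -2P - 2V + 3  [with P=7, V=0]  = -11
R = -V + 2P - 5  [with V=0, P=7]  = 9
U = 2W + 2R - 3  [with W=-11, R=9]  = -7
H = 4 if U >= 2 else 3  [with U=-7]  = 3

3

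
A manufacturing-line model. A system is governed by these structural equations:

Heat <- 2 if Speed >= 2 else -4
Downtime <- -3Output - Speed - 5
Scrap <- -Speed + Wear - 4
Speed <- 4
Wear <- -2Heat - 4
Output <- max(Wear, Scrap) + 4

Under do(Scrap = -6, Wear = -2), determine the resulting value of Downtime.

-15

The joint intervention fixes Scrap = -6, Wear = -2, removing each variable's own equation.
Output = max(Wear, Scrap) + 4  [with Wear=-2, Scrap=-6]  = 2
Downtime = -3Output - Speed - 5  [with Output=2, Speed=4]  = -15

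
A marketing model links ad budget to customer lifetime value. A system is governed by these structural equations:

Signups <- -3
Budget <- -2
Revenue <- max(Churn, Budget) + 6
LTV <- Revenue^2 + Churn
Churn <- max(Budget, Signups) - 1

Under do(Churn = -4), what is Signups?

Under do(Churn=-4), the mechanism Churn <- max(Budget, Signups) - 1 is discarded; Churn is fixed at -4.
Since Signups is not a descendant of the intervened variable, it is unaffected.

-3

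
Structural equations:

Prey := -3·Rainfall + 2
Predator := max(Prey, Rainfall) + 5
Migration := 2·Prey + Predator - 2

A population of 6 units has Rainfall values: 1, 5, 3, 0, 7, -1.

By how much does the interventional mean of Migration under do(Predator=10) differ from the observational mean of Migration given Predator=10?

-3

Under do(Predator=10), Predator's equation is replaced by Predator=10 for every unit. Per-unit Migration: 6, -18, -6, 12, -30, 18. Mean = -3.
Conditioning on Predator=10 selects the 2 unit(s) with Rainfall ∈ {5, -1}. Their Migration values: -18, 18. Mean = 0.
Difference = -3 − 0 = -3.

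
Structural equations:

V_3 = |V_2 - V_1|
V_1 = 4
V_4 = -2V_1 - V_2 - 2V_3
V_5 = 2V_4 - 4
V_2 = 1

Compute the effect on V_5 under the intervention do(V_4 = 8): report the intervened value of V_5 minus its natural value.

Intervening sets V_4 = 8 and removes its equation (V_4 = -2V_1 - V_2 - 2V_3).
V_5 = 2V_4 - 4  [with V_4=8]  = 12
Without intervention: V_3 = |V_2 - V_1|  [with V_2=1, V_1=4]  = 3; V_4 = -2V_1 - V_2 - 2V_3  [with V_1=4, V_2=1, V_3=3]  = -15; V_5 = 2V_4 - 4  [with V_4=-15]  = -34.
Change = 12 − (-34) = 46.

46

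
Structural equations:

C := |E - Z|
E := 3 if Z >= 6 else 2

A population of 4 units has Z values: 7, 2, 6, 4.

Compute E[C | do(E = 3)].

The intervention sets E=3 in all 4 units regardless of Z. Recomputing C per unit gives 4, 1, 3, 1; average 2.25.

2.25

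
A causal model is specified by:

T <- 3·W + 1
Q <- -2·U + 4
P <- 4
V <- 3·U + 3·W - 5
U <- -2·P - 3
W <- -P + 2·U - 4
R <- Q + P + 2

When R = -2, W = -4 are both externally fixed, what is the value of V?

-50

The joint intervention fixes R = -2, W = -4, removing each variable's own equation.
U = -2·P - 3  [with P=4]  = -11
V = 3·U + 3·W - 5  [with U=-11, W=-4]  = -50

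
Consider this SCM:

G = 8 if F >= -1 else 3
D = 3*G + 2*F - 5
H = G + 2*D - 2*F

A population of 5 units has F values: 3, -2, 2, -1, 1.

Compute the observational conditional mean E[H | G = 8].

48.5

Observing G=8 restricts to units where G's equation naturally yields 8: F ∈ {3, 2, -1, 1}. In that subpopulation H = 52, 50, 44, 48, mean 48.5.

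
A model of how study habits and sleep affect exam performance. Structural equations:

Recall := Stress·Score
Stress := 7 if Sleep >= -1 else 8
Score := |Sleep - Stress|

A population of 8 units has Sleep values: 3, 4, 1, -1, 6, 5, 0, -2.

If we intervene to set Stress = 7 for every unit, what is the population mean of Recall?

Under do(Stress=7), Stress's equation is replaced by Stress=7 for every unit. Per-unit Recall: 28, 21, 42, 56, 7, 14, 49, 63. Mean = 35.

35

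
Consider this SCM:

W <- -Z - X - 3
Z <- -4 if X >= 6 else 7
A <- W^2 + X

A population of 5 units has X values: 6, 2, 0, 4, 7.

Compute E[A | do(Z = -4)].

Under do(Z=-4), Z's equation is replaced by Z=-4 for every unit. Per-unit A: 31, 3, 1, 13, 43. Mean = 18.2.

18.2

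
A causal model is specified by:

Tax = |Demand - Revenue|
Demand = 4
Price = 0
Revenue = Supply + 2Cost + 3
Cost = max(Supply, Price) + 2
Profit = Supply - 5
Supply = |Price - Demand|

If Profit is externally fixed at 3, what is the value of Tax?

15

Intervening sets Profit = 3 and removes its equation (Profit = Supply - 5).
Since Tax is not a descendant of the intervened variable, it is unaffected.
Supply = |Price - Demand|  [with Price=0, Demand=4]  = 4
Cost = max(Supply, Price) + 2  [with Supply=4, Price=0]  = 6
Revenue = Supply + 2Cost + 3  [with Supply=4, Cost=6]  = 19
Tax = |Demand - Revenue|  [with Demand=4, Revenue=19]  = 15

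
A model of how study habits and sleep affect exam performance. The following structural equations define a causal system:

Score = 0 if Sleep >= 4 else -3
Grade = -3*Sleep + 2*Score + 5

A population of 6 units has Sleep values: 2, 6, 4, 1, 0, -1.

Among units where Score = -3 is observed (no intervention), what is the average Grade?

-2.5

E[Grade|Score=-3] averages over only the 4 units with Score=-3 (Sleep = 2, 1, 0, -1): Grade = -7, -4, -1, 2, mean -2.5.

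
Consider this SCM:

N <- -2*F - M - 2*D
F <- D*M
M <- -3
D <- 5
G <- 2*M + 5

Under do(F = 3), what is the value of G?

-1

Under do(F=3), the mechanism F <- D*M is discarded; F is fixed at 3.
Since G is not a descendant of the intervened variable, it is unaffected.
G = 2*M + 5  [with M=-3]  = -1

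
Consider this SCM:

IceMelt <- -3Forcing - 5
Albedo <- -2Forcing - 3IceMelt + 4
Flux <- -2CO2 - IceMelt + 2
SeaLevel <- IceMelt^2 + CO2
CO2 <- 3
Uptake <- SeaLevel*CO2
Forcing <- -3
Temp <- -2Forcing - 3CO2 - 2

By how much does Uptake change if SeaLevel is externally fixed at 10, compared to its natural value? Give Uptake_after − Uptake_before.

Intervening sets SeaLevel = 10 and removes its equation (SeaLevel <- IceMelt^2 + CO2).
Uptake = SeaLevel*CO2  [with SeaLevel=10, CO2=3]  = 30
Without intervention: IceMelt = -3Forcing - 5  [with Forcing=-3]  = 4; SeaLevel = IceMelt^2 + CO2  [with IceMelt=4, CO2=3]  = 19; Uptake = SeaLevel*CO2  [with SeaLevel=19, CO2=3]  = 57.
Change = 30 − 57 = -27.

-27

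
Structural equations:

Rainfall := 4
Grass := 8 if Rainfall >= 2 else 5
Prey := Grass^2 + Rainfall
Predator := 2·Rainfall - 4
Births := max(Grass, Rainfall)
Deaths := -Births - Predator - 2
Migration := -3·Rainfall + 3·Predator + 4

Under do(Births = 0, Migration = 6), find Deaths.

Under do(Births = 0, Migration = 6), each intervened variable's structural equation is replaced by its fixed value.
Predator = 2·Rainfall - 4  [with Rainfall=4]  = 4
Deaths = -Births - Predator - 2  [with Births=0, Predator=4]  = -6

-6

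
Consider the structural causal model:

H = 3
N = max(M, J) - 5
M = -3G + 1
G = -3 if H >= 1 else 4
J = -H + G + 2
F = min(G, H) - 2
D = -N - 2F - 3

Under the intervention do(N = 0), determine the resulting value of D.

7

Intervening sets N = 0 and removes its equation (N = max(M, J) - 5).
G = -3 if H >= 1 else 4  [with H=3]  = -3
F = min(G, H) - 2  [with G=-3, H=3]  = -5
D = -N - 2F - 3  [with N=0, F=-5]  = 7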